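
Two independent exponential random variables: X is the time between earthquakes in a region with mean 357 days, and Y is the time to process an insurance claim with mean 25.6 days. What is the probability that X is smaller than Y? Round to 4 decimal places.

0.0669

λ_1 = 1/357 = 0.00280112, λ_2 = 1/25.6 = 0.0390625.
For independent exponentials, P(X < Y) = λ_1/(λ_1+λ_2) = 0.00280112/0.0418636 ≈ 0.0669.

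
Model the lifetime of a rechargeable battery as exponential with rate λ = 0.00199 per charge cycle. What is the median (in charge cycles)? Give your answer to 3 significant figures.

Set 1 − e^(−λt) = 0.5, so t = −ln(0.5)/λ = 0.69315/0.00199 ≈ 348.315 charge cycles.

348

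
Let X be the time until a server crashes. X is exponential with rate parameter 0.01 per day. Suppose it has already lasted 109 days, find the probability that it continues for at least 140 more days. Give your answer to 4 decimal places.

By the memoryless property, P(X > 109+140 | X > 109) = P(X > 140).
P(X > 140) = e^(−1.4) ≈ 0.2466.

0.2466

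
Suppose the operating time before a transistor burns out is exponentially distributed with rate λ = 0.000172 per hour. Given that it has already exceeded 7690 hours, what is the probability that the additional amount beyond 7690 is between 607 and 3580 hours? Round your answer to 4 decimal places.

Memoryless: the residual past 7690 is again Exp(λ).
P(607 < residual < 3580) = e^(−λ·607) − e^(−λ·3580) = 0.90086 − 0.54023 ≈ 0.3606.

0.3606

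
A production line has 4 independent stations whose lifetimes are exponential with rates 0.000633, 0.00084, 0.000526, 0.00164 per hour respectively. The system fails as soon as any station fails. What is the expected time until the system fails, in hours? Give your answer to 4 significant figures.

274.8

The time to first failure is exponential with rate Σλ = 0.000633 + 0.00084 + 0.000526 + 0.00164 = 0.003639.
E[min] = 1/Σλ = 1/0.003639 = 274.801 hours.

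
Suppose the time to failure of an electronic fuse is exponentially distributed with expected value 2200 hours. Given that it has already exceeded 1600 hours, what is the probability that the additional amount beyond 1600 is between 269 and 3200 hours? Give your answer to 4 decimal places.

0.6514

The rate is λ = 1/2200 = 0.000454545 per hour.
Memoryless: the residual past 1600 is again Exp(λ).
P(269 < residual < 3200) = e^(−λ·269) − e^(−λ·3200) = 0.88491 − 0.23351 ≈ 0.6514.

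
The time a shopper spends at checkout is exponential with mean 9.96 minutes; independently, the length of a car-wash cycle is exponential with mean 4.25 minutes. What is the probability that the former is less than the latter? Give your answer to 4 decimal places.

λ_1 = 1/9.96 = 0.100402, λ_2 = 1/4.25 = 0.235294.
For independent exponentials, P(the former < the latter) = λ_1/(λ_1+λ_2) = 0.100402/0.335696 ≈ 0.2991.

0.2991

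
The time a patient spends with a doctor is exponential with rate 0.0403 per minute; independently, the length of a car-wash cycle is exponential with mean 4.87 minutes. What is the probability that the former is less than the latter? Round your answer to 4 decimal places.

λ_1 = 0.0403, λ_2 = 1/4.87 = 0.205339.
For independent exponentials, P(the former < the latter) = λ_1/(λ_1+λ_2) = 0.0403/0.245639 ≈ 0.1641.

0.1641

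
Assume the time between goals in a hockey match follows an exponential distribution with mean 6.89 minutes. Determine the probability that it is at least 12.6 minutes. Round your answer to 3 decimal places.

The rate is λ = 1/6.89 = 0.145138 per minute.
P(X > 12.6) = e^(−λ·12.6) = e^(−1.8287) ≈ 0.161.

0.161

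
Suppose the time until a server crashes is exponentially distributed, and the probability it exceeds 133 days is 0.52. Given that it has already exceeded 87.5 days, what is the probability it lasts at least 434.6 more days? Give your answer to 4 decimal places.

From e^(−λ·133) = 0.52, λ = −ln(0.52)/133 = 0.00491674.
Memoryless: P(X > 87.5+434.6 | X > 87.5) = P(X > 434.6) = e^(−0.00491674·434.6) ≈ 0.1180.

0.1180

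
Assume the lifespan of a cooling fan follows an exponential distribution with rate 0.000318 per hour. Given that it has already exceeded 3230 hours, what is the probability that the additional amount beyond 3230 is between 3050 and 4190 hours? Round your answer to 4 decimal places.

0.1153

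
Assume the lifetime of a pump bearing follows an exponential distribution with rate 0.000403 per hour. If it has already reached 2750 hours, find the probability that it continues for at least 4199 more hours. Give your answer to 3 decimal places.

0.184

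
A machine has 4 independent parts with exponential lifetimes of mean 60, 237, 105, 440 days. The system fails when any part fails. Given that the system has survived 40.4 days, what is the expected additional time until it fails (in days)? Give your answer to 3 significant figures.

First-failure rate Σλ = 1/60 + 1/237 + 1/105 + 1/440 = 0.0326826.
By memorylessness the expected residual is 1/Σλ = 30.5973 days, regardless of the 40.4 already elapsed.

30.6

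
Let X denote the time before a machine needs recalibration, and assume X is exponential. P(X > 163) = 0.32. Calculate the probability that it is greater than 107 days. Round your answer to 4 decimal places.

e^(−λ·163) = 0.32 ⇒ λ = −ln(0.32)/163 = 0.00699039.
P(X > 107) = e^(−0.00699039·107) = e^(−0.74797) ≈ 0.4733.

0.4733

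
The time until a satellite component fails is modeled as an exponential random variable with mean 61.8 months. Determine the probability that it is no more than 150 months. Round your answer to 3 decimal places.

The rate is λ = 1/61.8 = 0.0161812 per month.
P(X ≤ 150) = 1 − e^(−λ·150) = 1 − e^(−2.4272) ≈ 0.912.

0.912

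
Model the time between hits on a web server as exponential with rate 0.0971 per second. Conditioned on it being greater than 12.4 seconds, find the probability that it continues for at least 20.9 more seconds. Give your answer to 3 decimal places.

The exponential is memoryless, so the remaining time is again Exp(λ): the condition X > 12.4 is irrelevant.
P(X > 20.9) = e^(−2.0294) ≈ 0.131.

0.131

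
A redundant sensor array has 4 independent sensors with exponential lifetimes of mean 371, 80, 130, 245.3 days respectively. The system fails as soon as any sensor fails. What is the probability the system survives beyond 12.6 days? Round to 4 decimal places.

0.7119

The first failure time is exponential with rate Σλ_i = 1/371 + 1/80 + 1/130 + 1/245.3 = 0.0269644 per day.
P(min > 12.6) = e^(−0.0269644·12.6) = e^(−0.33975) ≈ 0.7119.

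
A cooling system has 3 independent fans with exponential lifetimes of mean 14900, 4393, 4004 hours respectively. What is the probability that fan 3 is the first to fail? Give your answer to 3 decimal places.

Rates: λ_i = 1/mean_i → 0.0000671141, 0.000227635, 0.00024975; Σλ = 0.000544499.
P(fan 3 first) = λ_3/Σλ = 0.00024975/0.000544499 ≈ 0.459.

0.459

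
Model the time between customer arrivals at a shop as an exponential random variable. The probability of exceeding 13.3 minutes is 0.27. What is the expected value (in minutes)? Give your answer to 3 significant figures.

e^(−λ·13.3) = 0.27 ⇒ λ = −ln(0.27)/13.3 = 0.0984461.
Mean = 1/λ = 10.1578 minutes.

10.2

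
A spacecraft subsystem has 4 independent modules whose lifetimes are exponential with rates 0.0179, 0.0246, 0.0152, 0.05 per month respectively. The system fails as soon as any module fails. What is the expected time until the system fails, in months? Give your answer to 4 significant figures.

9.285

The time to first failure is exponential with rate Σλ = 0.0179 + 0.0246 + 0.0152 + 0.05 = 0.1077.
E[min] = 1/Σλ = 1/0.1077 = 9.28505 months.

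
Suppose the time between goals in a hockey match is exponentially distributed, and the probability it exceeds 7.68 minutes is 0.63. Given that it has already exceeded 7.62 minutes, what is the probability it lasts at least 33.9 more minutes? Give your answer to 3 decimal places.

From e^(−λ·7.68) = 0.63, λ = −ln(0.63)/7.68 = 0.0601609.
Memoryless: P(X > 7.62+33.9 | X > 7.62) = P(X > 33.9) = e^(−0.0601609·33.9) ≈ 0.130.

0.130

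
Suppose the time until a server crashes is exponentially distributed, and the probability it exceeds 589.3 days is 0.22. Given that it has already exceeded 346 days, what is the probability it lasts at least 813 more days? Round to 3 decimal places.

From e^(−λ·589.3) = 0.22, λ = −ln(0.22)/589.3 = 0.00256937.
Memoryless: P(X > 346+813 | X > 346) = P(X > 813) = e^(−0.00256937·813) ≈ 0.124.

0.124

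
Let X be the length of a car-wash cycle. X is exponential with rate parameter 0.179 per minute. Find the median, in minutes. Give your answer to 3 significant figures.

3.87

Set 1 − e^(−λt) = 0.5, so t = −ln(0.5)/λ = 0.69315/0.179 ≈ 3.87233 minutes.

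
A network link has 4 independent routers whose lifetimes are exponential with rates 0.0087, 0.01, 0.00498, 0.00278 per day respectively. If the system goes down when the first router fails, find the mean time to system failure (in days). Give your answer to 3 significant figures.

37.8

The time to first failure is exponential with rate Σλ = 0.0087 + 0.01 + 0.00498 + 0.00278 = 0.02646.
E[min] = 1/Σλ = 1/0.02646 = 37.7929 days.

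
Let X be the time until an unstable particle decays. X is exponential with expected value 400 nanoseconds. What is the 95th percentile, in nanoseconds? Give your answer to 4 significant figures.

1198

The rate is λ = 1/400 = 0.0025 per nanosecond.
Set 1 − e^(−λt) = 0.95, so t = −ln(0.05)/λ = 2.9957/0.0025 ≈ 1198.29 nanoseconds.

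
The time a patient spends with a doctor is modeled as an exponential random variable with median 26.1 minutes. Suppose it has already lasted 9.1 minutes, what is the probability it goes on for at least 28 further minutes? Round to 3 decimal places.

0.475

For an exponential, median = ln(2)/λ, so λ = ln 2 / 26.1 = 0.0265574 per minute.
By the memoryless property, P(X > 9.1+28 | X > 9.1) = P(X > 28).
P(X > 28) = e^(−0.74361) ≈ 0.475.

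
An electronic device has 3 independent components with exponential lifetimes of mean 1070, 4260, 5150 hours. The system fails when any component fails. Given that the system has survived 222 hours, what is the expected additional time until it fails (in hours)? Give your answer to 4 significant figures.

First-failure rate Σλ = 1/1070 + 1/4260 + 1/5150 = 0.0013635.
By memorylessness the expected residual is 1/Σλ = 733.409 hours, regardless of the 222 already elapsed.

733.4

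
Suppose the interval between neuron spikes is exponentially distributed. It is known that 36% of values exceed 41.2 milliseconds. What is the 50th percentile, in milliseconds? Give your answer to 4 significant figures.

27.95

e^(−λ·41.2) = 0.36 ⇒ λ = −ln(0.36)/41.2 = 0.0247974.
50th percentile: 1 − e^(−λt) = 0.5, t = −ln(0.5)/λ = 27.9525 milliseconds.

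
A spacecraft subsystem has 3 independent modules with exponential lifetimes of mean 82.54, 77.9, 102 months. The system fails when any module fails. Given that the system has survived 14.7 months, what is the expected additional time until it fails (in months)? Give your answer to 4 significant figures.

28.77

First-failure rate Σλ = 1/82.54 + 1/77.9 + 1/102 = 0.0347562.
By memorylessness the expected residual is 1/Σλ = 28.7718 months, regardless of the 14.7 already elapsed.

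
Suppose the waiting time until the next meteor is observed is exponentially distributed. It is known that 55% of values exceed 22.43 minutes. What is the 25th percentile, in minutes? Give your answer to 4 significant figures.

e^(−λ·22.43) = 0.55 ⇒ λ = −ln(0.55)/22.43 = 0.0266535.
25th percentile: 1 − e^(−λt) = 0.25, t = −ln(0.75)/λ = 10.7934 minutes.

10.79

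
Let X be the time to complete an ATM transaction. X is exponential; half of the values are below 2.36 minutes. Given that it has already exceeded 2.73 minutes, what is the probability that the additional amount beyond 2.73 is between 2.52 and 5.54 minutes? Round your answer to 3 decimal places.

For an exponential, median = ln(2)/λ, so λ = ln 2 / 2.36 = 0.293706 per minute.
Memoryless: the residual past 2.73 is again Exp(λ).
P(2.52 < residual < 5.54) = e^(−λ·2.52) − e^(−λ·5.54) = 0.47705 − 0.19649 ≈ 0.281.

0.281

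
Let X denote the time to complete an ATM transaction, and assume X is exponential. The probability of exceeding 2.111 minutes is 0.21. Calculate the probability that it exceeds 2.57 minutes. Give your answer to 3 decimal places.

0.150

e^(−λ·2.111) = 0.21 ⇒ λ = −ln(0.21)/2.111 = 0.739293.
P(X > 2.57) = e^(−0.739293·2.57) = e^(−1.9) ≈ 0.150.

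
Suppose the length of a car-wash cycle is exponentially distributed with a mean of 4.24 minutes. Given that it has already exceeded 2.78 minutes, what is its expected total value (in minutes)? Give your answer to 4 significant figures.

7.020

The rate is λ = 1/4.24 = 0.235849 per minute.
By memorylessness, E[X | X > 2.78] = 2.78 + 1/λ = 2.78 + 4.24 = 7.02 minutes.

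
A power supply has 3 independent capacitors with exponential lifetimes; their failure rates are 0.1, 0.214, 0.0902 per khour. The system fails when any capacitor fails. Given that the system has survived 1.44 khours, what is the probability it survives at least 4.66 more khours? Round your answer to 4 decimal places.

0.1520

Time to first failure ~ Exp(Σλ) with Σλ = 0.4042.
By memorylessness, P(T > 1.44+4.66 | T > 1.44) = P(T > 4.66) = e^(−0.4042·4.66) ≈ 0.1520.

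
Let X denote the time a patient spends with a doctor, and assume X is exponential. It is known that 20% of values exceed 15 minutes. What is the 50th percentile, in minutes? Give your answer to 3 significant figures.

6.46

e^(−λ·15) = 0.20 ⇒ λ = −ln(0.20)/15 = 0.107296.
50th percentile: 1 − e^(−λt) = 0.5, t = −ln(0.5)/λ = 6.46015 minutes.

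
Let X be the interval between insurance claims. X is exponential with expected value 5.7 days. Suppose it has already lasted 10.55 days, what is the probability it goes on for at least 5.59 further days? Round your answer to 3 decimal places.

0.375

The rate is λ = 1/5.7 = 0.175439 per day.
P(X > s+t | X > s) = e^(−λ(s+t))/e^(−λs) = e^(−λt), independent of s = 10.55.
P(X > 5.59) = e^(−0.9807) ≈ 0.375.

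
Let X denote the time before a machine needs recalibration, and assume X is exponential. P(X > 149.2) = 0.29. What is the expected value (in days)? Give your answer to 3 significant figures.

e^(−λ·149.2) = 0.29 ⇒ λ = −ln(0.29)/149.2 = 0.00829675.
Mean = 1/λ = 120.529 days.

121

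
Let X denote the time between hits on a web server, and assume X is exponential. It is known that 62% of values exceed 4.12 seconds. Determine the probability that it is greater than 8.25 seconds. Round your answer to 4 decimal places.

0.3840

e^(−λ·4.12) = 0.62 ⇒ λ = −ln(0.62)/4.12 = 0.116028.
P(X > 8.25) = e^(−0.116028·8.25) = e^(−0.95723) ≈ 0.3840.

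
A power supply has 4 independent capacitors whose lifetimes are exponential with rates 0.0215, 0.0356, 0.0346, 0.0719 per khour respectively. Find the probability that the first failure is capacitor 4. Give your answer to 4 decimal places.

The time to first failure is exponential with rate Σλ = 0.0215 + 0.0356 + 0.0346 + 0.0719 = 0.1636.
P(capacitor 4 first) = λ_4/Σλ = 0.0719/0.1636 ≈ 0.4395.

0.4395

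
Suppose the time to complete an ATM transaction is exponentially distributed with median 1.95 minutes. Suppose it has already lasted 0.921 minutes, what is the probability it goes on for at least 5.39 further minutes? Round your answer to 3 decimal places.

0.147

For an exponential, median = ln(2)/λ, so λ = ln 2 / 1.95 = 0.35546 per minute.
The exponential is memoryless, so the remaining time is again Exp(λ): the condition X > 0.921 is irrelevant.
P(X > 5.39) = e^(−1.9159) ≈ 0.147.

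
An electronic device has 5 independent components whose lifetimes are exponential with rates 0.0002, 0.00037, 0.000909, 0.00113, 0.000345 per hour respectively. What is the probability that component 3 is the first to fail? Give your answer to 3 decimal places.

0.308

The time to first failure is exponential with rate Σλ = 0.0002 + 0.00037 + 0.000909 + 0.00113 + 0.000345 = 0.002954.
P(component 3 first) = λ_3/Σλ = 0.000909/0.002954 ≈ 0.308.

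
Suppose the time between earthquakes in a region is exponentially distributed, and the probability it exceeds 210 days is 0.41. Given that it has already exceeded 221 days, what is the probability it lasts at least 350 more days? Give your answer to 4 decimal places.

From e^(−λ·210) = 0.41, λ = −ln(0.41)/210 = 0.00424571.
Memoryless: P(X > 221+350 | X > 221) = P(X > 350) = e^(−0.00424571·350) ≈ 0.2263.

0.2263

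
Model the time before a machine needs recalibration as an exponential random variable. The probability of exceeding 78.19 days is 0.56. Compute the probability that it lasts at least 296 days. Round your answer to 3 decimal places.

0.111

e^(−λ·78.19) = 0.56 ⇒ λ = −ln(0.56)/78.19 = 0.00741551.
P(X > 296) = e^(−0.00741551·296) = e^(−2.195) ≈ 0.111.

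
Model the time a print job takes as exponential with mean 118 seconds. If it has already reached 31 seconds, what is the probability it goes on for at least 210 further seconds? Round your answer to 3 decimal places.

0.169

The rate is λ = 1/118 = 0.00847458 per second.
The exponential is memoryless, so the remaining time is again Exp(λ): the condition X > 31 is irrelevant.
P(X > 210) = e^(−1.7797) ≈ 0.169.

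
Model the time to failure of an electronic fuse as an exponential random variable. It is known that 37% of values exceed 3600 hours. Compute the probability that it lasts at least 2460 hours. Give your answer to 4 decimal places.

e^(−λ·3600) = 0.37 ⇒ λ = −ln(0.37)/3600 = 0.000276181.
P(X > 2460) = e^(−0.000276181·2460) = e^(−0.67941) ≈ 0.5069.

0.5069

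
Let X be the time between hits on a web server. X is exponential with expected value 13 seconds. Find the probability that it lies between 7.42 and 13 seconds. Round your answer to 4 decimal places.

0.1972

The rate is λ = 1/13 = 0.0769231 per second.
P(7.42 < X < 13) = e^(−λ·7.42) − e^(−λ·13) = 0.56509 − 0.36788 ≈ 0.1972.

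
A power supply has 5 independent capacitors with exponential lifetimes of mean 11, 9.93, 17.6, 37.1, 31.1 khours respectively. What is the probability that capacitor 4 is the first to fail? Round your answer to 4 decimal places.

Rates: λ_i = 1/mean_i → 0.0909091, 0.100705, 0.0568182, 0.0269542, 0.0321543; Σλ = 0.307541.
P(capacitor 4 first) = λ_4/Σλ = 0.0269542/0.307541 ≈ 0.0876.

0.0876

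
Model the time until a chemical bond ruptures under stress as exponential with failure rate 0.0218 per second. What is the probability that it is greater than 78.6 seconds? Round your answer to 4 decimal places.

0.1802

P(X > 78.6) = e^(−λ·78.6) = e^(−1.7135) ≈ 0.1802.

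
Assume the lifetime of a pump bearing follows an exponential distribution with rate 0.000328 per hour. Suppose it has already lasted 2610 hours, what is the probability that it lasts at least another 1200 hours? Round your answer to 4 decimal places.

0.6746

The exponential is memoryless, so the remaining time is again Exp(λ): the condition X > 2610 is irrelevant.
P(X > 1200) = e^(−0.3936) ≈ 0.6746.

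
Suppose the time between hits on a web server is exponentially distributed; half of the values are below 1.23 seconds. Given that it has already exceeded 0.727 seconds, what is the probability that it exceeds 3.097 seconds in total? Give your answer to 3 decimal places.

For an exponential, median = ln(2)/λ, so λ = ln 2 / 1.23 = 0.563534 per second.
By the memoryless property, P(X > 0.727+2.37 | X > 0.727) = P(X > 2.37).
P(X > 2.37) = e^(−1.3356) ≈ 0.263.

0.263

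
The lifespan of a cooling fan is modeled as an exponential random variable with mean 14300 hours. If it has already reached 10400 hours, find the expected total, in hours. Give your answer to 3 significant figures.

The rate is λ = 1/14300 = 0.0000699301 per hour.
By memorylessness, E[X | X > 10400] = 10400 + 1/λ = 10400 + 14300 = 24700 hours.

24700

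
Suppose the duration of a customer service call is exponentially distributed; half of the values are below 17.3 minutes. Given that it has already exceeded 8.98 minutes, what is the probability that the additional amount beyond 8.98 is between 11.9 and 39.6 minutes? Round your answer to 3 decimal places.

For an exponential, median = ln(2)/λ, so λ = ln 2 / 17.3 = 0.0400663 per minute.
Memoryless: the residual past 8.98 is again Exp(λ).
P(11.9 < residual < 39.6) = e^(−λ·11.9) − e^(−λ·39.6) = 0.62077 − 0.20461 ≈ 0.416.

0.416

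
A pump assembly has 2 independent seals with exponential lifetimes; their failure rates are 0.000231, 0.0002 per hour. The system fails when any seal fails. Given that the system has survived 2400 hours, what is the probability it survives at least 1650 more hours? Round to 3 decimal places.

Time to first failure ~ Exp(Σλ) with Σλ = 0.000431.
By memorylessness, P(T > 2400+1650 | T > 2400) = P(T > 1650) = e^(−0.000431·1650) ≈ 0.491.

0.491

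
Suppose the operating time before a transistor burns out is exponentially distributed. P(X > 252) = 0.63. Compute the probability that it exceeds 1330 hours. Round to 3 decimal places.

0.087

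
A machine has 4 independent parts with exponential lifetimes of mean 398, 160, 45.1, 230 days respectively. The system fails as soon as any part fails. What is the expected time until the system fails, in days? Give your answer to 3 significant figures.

28.3

The first failure time is exponential with rate Σλ_i = 1/398 + 1/160 + 1/45.1 + 1/230 = 0.0352833 per day.
E[min] = 1/Σλ = 1/0.0352833 = 28.342 days.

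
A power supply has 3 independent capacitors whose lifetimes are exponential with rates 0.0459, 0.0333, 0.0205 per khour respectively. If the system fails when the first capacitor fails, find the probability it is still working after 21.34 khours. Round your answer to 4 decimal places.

0.1191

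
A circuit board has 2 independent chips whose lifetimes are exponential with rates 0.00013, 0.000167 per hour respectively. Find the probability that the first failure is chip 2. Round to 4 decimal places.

The time to first failure is exponential with rate Σλ = 0.00013 + 0.000167 = 0.000297.
P(chip 2 first) = λ_2/Σλ = 0.000167/0.000297 ≈ 0.5623.

0.5623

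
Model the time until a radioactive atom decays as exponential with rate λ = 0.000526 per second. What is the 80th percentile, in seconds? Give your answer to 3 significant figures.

Set 1 − e^(−λt) = 0.8, so t = −ln(0.2)/λ = 1.6094/0.000526 ≈ 3059.77 seconds.

3060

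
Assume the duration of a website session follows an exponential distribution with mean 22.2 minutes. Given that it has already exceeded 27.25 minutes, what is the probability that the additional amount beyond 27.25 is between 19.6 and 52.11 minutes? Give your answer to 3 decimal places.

The rate is λ = 1/22.2 = 0.045045 per minute.
Memoryless: the residual past 27.25 is again Exp(λ).
P(19.6 < residual < 52.11) = e^(−λ·19.6) − e^(−λ·52.11) = 0.41359 − 0.09563 ≈ 0.318.

0.318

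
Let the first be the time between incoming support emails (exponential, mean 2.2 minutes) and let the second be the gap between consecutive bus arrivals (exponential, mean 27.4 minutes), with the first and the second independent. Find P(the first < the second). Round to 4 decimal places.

λ_1 = 1/2.2 = 0.454545, λ_2 = 1/27.4 = 0.0364964.
For independent exponentials, P(the first < the second) = λ_1/(λ_1+λ_2) = 0.454545/0.491042 ≈ 0.9257.

0.9257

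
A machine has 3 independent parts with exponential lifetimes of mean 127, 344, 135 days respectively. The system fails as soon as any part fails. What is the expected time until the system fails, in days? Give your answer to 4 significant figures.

54.98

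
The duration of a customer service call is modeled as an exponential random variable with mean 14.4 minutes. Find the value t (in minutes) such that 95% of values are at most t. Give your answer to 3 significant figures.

43.1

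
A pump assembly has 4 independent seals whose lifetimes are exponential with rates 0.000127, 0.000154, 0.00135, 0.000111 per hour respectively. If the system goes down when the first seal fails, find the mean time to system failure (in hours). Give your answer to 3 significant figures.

The time to first failure is exponential with rate Σλ = 0.000127 + 0.000154 + 0.00135 + 0.000111 = 0.001742.
E[min] = 1/Σλ = 1/0.001742 = 574.053 hours.

574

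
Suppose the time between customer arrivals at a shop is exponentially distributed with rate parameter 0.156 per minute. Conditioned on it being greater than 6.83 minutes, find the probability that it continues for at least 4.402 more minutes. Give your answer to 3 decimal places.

0.503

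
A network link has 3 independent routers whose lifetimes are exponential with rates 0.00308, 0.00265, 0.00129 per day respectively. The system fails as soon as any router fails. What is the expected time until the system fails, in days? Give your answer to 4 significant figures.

The time to first failure is exponential with rate Σλ = 0.00308 + 0.00265 + 0.00129 = 0.00702.
E[min] = 1/Σλ = 1/0.00702 = 142.45 days.

142.5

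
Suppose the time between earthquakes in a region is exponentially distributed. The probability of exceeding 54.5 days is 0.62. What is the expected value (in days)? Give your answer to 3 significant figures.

e^(−λ·54.5) = 0.62 ⇒ λ = −ln(0.62)/54.5 = 0.0087713.
Mean = 1/λ = 114.008 days.

114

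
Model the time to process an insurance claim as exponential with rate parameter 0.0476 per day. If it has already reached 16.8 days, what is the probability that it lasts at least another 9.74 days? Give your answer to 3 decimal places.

0.629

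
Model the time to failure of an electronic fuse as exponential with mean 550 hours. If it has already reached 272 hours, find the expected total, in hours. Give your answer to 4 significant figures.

The rate is λ = 1/550 = 0.00181818 per hour.
By memorylessness, E[X | X > 272] = 272 + 1/λ = 272 + 550 = 822 hours.

822.0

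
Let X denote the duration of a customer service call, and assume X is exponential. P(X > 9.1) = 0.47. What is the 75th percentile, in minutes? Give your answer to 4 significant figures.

e^(−λ·9.1) = 0.47 ⇒ λ = −ln(0.47)/9.1 = 0.0829695.
75th percentile: 1 − e^(−λt) = 0.75, t = −ln(0.25)/λ = 16.7085 minutes.

16.71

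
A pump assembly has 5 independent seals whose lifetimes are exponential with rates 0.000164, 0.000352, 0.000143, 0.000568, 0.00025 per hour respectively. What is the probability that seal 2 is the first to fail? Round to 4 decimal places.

0.2383

The time to first failure is exponential with rate Σλ = 0.000164 + 0.000352 + 0.000143 + 0.000568 + 0.00025 = 0.001477.
P(seal 2 first) = λ_2/Σλ = 0.000352/0.001477 ≈ 0.2383.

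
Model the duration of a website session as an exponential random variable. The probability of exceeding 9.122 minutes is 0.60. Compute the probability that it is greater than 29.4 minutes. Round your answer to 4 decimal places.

0.1927

e^(−λ·9.122) = 0.60 ⇒ λ = −ln(0.60)/9.122 = 0.0559993.
P(X > 29.4) = e^(−0.0559993·29.4) = e^(−1.6464) ≈ 0.1927.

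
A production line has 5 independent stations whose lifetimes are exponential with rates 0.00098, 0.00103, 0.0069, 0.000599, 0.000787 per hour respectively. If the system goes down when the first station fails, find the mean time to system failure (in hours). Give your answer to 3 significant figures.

The time to first failure is exponential with rate Σλ = 0.00098 + 0.00103 + 0.0069 + 0.000599 + 0.000787 = 0.010296.
E[min] = 1/Σλ = 1/0.010296 = 97.1251 hours.

97.1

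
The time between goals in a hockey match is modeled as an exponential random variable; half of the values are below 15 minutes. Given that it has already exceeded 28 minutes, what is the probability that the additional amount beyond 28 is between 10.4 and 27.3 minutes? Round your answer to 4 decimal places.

For an exponential, median = ln(2)/λ, so λ = ln 2 / 15 = 0.0462098 per minute.
Memoryless: the residual past 28 is again Exp(λ).
P(10.4 < residual < 27.3) = e^(−λ·10.4) − e^(−λ·27.3) = 0.61842 − 0.28322 ≈ 0.3352.

0.3352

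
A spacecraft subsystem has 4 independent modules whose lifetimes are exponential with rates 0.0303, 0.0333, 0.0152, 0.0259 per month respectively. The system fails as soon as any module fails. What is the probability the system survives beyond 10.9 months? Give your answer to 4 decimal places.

0.3194

The time to first failure is exponential with rate Σλ = 0.0303 + 0.0333 + 0.0152 + 0.0259 = 0.1047.
P(min > 10.9) = e^(−0.1047·10.9) = e^(−1.1412) ≈ 0.3194.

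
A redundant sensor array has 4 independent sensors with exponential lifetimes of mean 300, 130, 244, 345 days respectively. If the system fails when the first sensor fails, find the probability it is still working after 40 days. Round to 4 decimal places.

0.4863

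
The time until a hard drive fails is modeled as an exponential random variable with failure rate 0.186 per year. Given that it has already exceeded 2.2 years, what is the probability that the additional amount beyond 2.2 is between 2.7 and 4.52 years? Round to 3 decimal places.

Memoryless: the residual past 2.2 is again Exp(λ).
P(2.7 < residual < 4.52) = e^(−λ·2.7) − e^(−λ·4.52) = 0.60520 − 0.43140 ≈ 0.174.

0.174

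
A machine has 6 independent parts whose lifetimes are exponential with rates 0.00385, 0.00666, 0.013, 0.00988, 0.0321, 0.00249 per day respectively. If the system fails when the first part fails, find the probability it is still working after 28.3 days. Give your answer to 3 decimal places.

0.146

The time to first failure is exponential with rate Σλ = 0.00385 + 0.00666 + 0.013 + 0.00988 + 0.0321 + 0.00249 = 0.06798.
P(min > 28.3) = e^(−0.06798·28.3) = e^(−1.9238) ≈ 0.146.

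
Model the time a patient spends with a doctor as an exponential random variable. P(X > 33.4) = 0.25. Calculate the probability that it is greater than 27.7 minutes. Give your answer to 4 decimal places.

e^(−λ·33.4) = 0.25 ⇒ λ = −ln(0.25)/33.4 = 0.0415058.
P(X > 27.7) = e^(−0.0415058·27.7) = e^(−1.1497) ≈ 0.3167.

0.3167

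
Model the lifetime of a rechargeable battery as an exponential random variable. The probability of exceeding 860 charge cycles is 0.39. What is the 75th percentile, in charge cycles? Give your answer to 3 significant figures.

1270

e^(−λ·860) = 0.39 ⇒ λ = −ln(0.39)/860 = 0.00109489.
75th percentile: 1 − e^(−λt) = 0.75, t = −ln(0.25)/λ = 1266.15 charge cycles.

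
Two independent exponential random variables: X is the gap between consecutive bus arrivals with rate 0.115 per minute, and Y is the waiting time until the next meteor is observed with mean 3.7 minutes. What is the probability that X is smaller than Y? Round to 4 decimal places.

λ_1 = 0.115, λ_2 = 1/3.7 = 0.27027.
For independent exponentials, P(X < Y) = λ_1/(λ_1+λ_2) = 0.115/0.38527 ≈ 0.2985.

0.2985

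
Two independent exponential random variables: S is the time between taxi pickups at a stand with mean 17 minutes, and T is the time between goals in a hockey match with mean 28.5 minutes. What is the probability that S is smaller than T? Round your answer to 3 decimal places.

λ_1 = 1/17 = 0.0588235, λ_2 = 1/28.5 = 0.0350877.
For independent exponentials, P(S < T) = λ_1/(λ_1+λ_2) = 0.0588235/0.0939112 ≈ 0.626.

0.626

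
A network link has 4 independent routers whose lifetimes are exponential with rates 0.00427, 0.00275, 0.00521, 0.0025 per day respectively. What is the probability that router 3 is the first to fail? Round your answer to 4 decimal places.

The time to first failure is exponential with rate Σλ = 0.00427 + 0.00275 + 0.00521 + 0.0025 = 0.01473.
P(router 3 first) = λ_3/Σλ = 0.00521/0.01473 ≈ 0.3537.

0.3537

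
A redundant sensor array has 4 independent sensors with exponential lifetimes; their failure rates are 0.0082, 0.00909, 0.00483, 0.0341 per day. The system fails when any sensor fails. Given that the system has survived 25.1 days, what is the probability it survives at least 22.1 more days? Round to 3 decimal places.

0.289

Time to first failure ~ Exp(Σλ) with Σλ = 0.05622.
By memorylessness, P(T > 25.1+22.1 | T > 25.1) = P(T > 22.1) = e^(−0.05622·22.1) ≈ 0.289.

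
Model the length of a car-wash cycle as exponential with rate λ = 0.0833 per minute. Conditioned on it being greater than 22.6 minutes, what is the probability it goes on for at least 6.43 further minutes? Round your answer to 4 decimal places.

The exponential is memoryless, so the remaining time is again Exp(λ): the condition X > 22.6 is irrelevant.
P(X > 6.43) = e^(−0.53562) ≈ 0.5853.

0.5853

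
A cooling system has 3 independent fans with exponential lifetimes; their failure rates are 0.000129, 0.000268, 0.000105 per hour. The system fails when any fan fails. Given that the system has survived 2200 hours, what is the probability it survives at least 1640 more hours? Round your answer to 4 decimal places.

0.4390

Time to first failure ~ Exp(Σλ) with Σλ = 0.000502.
By memorylessness, P(T > 2200+1640 | T > 2200) = P(T > 1640) = e^(−0.000502·1640) ≈ 0.4390.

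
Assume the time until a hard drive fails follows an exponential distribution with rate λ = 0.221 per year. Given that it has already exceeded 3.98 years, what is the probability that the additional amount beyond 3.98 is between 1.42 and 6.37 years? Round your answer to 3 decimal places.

0.486

Memoryless: the residual past 3.98 is again Exp(λ).
P(1.42 < residual < 6.37) = e^(−λ·1.42) − e^(−λ·6.37) = 0.73065 − 0.24469 ≈ 0.486.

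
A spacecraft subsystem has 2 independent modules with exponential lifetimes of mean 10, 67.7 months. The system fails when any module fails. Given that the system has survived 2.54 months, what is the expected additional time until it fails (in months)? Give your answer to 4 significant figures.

First-failure rate Σλ = 1/10 + 1/67.7 = 0.114771.
By memorylessness the expected residual is 1/Σλ = 8.713 months, regardless of the 2.54 already elapsed.

8.713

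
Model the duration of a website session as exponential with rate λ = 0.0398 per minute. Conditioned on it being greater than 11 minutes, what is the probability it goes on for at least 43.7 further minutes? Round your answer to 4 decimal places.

0.1757

By the memoryless property, P(X > 11+43.7 | X > 11) = P(X > 43.7).
P(X > 43.7) = e^(−1.7393) ≈ 0.1757.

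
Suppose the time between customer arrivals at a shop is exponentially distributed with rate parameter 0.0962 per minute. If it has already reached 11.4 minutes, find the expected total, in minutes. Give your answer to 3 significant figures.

By memorylessness, E[X | X > 11.4] = 11.4 + 1/λ = 11.4 + 10.395 = 21.795 minutes.

21.8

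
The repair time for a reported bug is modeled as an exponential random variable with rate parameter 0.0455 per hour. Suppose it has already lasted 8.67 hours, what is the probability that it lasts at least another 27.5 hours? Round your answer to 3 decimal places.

0.286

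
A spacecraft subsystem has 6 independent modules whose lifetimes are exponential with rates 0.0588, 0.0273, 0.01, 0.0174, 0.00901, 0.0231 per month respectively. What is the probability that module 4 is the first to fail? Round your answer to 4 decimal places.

0.1195

The time to first failure is exponential with rate Σλ = 0.0588 + 0.0273 + 0.01 + 0.0174 + 0.00901 + 0.0231 = 0.14561.
P(module 4 first) = λ_4/Σλ = 0.0174/0.14561 ≈ 0.1195.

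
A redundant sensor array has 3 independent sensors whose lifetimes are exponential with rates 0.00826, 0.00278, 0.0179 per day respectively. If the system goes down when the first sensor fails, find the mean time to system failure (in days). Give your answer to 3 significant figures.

The time to first failure is exponential with rate Σλ = 0.00826 + 0.00278 + 0.0179 = 0.02894.
E[min] = 1/Σλ = 1/0.02894 = 34.5543 days.

34.6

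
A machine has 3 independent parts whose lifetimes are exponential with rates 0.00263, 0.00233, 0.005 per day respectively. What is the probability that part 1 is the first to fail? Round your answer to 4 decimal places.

The time to first failure is exponential with rate Σλ = 0.00263 + 0.00233 + 0.005 = 0.00996.
P(part 1 first) = λ_1/Σλ = 0.00263/0.00996 ≈ 0.2641.

0.2641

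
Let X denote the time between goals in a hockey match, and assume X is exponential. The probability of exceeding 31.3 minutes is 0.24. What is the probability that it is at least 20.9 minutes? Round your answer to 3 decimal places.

0.386

e^(−λ·31.3) = 0.24 ⇒ λ = −ln(0.24)/31.3 = 0.0455948.
P(X > 20.9) = e^(−0.0455948·20.9) = e^(−0.95293) ≈ 0.386.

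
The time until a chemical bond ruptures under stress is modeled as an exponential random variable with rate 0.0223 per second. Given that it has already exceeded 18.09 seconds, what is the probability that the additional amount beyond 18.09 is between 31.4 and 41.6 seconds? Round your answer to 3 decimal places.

Memoryless: the residual past 18.09 is again Exp(λ).
P(31.4 < residual < 41.6) = e^(−λ·31.4) − e^(−λ·41.6) = 0.49648 − 0.39547 ≈ 0.101.

0.101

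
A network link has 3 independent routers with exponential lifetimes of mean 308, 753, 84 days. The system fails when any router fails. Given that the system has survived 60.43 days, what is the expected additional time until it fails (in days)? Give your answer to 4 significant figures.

First-failure rate Σλ = 1/308 + 1/753 + 1/84 = 0.0164795.
By memorylessness the expected residual is 1/Σλ = 60.6813 days, regardless of the 60.43 already elapsed.

60.68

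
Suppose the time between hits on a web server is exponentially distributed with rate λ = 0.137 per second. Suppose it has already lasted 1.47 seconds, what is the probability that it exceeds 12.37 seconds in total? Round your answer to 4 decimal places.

0.2246

The exponential is memoryless, so the remaining time is again Exp(λ): the condition X > 1.47 is irrelevant.
P(X > 10.9) = e^(−1.4933) ≈ 0.2246.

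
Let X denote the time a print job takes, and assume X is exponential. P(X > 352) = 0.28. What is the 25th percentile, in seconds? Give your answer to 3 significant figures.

79.5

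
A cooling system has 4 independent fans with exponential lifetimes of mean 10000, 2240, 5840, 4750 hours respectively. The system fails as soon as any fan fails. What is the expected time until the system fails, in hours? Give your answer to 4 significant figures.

1077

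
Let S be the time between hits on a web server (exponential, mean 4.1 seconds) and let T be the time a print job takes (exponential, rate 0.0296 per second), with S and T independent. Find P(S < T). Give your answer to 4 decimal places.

0.8918

λ_1 = 1/4.1 = 0.243902, λ_2 = 0.0296.
For independent exponentials, P(S < T) = λ_1/(λ_1+λ_2) = 0.243902/0.273502 ≈ 0.8918.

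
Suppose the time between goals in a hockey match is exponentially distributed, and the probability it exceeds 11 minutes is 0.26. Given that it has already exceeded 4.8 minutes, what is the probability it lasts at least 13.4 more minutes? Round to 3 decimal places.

From e^(−λ·11) = 0.26, λ = −ln(0.26)/11 = 0.122461.
Memoryless: P(X > 4.8+13.4 | X > 4.8) = P(X > 13.4) = e^(−0.122461·13.4) ≈ 0.194.

0.194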